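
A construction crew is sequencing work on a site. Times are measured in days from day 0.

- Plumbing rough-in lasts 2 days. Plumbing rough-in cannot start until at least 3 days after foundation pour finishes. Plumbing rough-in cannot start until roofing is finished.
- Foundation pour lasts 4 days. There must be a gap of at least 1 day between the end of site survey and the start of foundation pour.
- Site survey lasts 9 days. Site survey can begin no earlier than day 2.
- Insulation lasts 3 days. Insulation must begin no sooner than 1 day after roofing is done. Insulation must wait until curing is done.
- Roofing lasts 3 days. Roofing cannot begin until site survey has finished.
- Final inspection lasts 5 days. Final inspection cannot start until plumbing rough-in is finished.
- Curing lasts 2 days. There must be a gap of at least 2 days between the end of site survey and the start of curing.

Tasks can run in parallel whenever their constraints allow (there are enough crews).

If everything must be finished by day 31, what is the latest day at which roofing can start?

21

Final inspection has no dependents, so it just needs to finish by day 31. Starting by 31 − 5 = day 26 achieves that.
Plumbing rough-in feeds into final inspection (must start by day 26); so plumbing rough-in must finish by day 26 and therefore start by day 24.
To finish by day 31, insulation (duration 3) must start no later than day 28.
Roofing must finish in time for plumbing rough-in (must start by day 24); insulation (must start by day 28, minus 1-day gap → day 27). The tightest is day 24, so roofing must start by 24 − 3 = day 21.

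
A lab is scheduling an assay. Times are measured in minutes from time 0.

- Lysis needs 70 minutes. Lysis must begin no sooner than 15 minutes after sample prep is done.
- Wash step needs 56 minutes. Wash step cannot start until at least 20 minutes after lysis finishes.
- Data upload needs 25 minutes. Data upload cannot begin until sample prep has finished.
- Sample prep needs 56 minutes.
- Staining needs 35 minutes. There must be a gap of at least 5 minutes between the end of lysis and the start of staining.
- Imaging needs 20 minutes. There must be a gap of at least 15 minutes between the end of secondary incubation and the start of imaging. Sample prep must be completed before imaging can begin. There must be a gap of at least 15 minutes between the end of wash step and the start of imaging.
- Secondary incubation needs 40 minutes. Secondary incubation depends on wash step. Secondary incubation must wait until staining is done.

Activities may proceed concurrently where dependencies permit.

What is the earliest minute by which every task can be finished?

292

Sample prep can start immediately at minute 0; it finishes at minute 56.
Data upload waits on sample prep (finishes minute 56), so it starts at minute 56 and finishes at 56 + 25 = minute 81.
After sample prep (finishes minute 56, plus 15-minute gap → minute 71), lysis can start at minute 71 and finishes at minute 141.
Staining waits on lysis (finishes minute 141, plus 5-minute gap → minute 146), so it starts at minute 146 and finishes at 146 + 35 = minute 181.
After lysis (finishes minute 141, plus 20-minute gap → minute 161), wash step can start at minute 161 and finishes at minute 217.
For secondary incubation: wash step (finishes minute 217); staining (finishes minute 181). Taking the maximum gives a start of minute 217, and it finishes at 217 + 40 = minute 257.
For imaging: secondary incubation (finishes minute 257, plus 15-minute gap → minute 272); sample prep (finishes minute 56); wash step (finishes minute 217, plus 15-minute gap → minute 232). Taking the maximum gives a start of minute 272, and it finishes at 272 + 20 = minute 292.
All tasks are finished once the last one completes. Finish times: Sample prep at 56, Lysis at 141, Wash step at 217, Staining at 181, Secondary incubation at 257, Imaging at 292, Data upload at 81. The latest is minute 292.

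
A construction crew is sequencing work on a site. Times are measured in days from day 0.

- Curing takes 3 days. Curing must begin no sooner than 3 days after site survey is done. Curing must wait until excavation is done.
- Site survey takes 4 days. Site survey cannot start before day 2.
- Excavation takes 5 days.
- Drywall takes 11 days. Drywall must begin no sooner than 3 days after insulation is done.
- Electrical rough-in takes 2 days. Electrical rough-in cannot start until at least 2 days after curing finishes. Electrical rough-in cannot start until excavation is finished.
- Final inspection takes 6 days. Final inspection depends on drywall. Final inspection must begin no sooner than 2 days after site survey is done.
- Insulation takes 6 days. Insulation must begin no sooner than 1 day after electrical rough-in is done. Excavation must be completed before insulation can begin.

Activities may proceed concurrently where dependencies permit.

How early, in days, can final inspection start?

37

Excavation can start immediately at day 0; it finishes at day 5.
Site survey waits on its own release at day 2, so it starts at day 2 and finishes at 2 + 4 = day 6.
For curing: site survey (finishes day 6, plus 3-day gap → day 9); excavation (finishes day 5). Taking the maximum gives a start of day 9, and it finishes at 9 + 3 = day 12.
Electrical rough-in cannot start until curing (finishes day 12, plus 2-day gap → day 14); excavation (finishes day 5). The controlling bound is day 14, so electrical rough-in finishes at 14 + 2 = day 16.
Insulation cannot start until electrical rough-in (finishes day 16, plus 1-day gap → day 17); excavation (finishes day 5). The controlling bound is day 17, so insulation finishes at 17 + 6 = day 23.
Drywall waits on insulation (finishes day 23, plus 3-day gap → day 26), so it starts at day 26 and finishes at 26 + 11 = day 37.
Final inspection waits on drywall (finishes day 37); site survey (finishes day 6, plus 2-day gap → day 8). The latest of these is day 37, which is the earliest final inspection can start.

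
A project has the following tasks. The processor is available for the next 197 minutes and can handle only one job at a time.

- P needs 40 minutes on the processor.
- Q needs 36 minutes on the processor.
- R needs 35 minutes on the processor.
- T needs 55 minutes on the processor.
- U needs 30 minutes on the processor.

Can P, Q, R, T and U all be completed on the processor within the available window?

Yes

Running back to back, the jobs need 40 + 36 + 35 + 55 + 30 = 196 minutes on the processor.
Since 196 ≤ 197, they fit within the window.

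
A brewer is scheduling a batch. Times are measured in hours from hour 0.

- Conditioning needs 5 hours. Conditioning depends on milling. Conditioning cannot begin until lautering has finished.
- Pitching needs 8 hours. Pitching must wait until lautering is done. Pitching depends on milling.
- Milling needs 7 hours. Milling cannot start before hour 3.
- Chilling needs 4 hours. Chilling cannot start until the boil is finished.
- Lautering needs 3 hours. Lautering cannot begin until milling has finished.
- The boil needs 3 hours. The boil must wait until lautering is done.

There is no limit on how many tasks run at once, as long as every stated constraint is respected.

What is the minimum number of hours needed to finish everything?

21

Milling cannot begin until its own release at hour 3. It runs from hour 3 to 3 + 7 = hour 10.
Lautering cannot begin until milling (finishes hour 10). It runs from hour 10 to 10 + 3 = hour 13.
Conditioning cannot start until milling (finishes hour 10); lautering (finishes hour 13). The controlling bound is hour 13, so conditioning finishes at 13 + 5 = hour 18.
Pitching has to wait for lautering (finishes hour 13); milling (finishes hour 10). The latest of these is hour 13, so pitching runs hour 13 to 13 + 8 = hour 21.
The boil cannot begin until lautering (finishes hour 13). It runs from hour 13 to 13 + 3 = hour 16.
After the boil (finishes hour 16), chilling can start at hour 16 and finishes at hour 20.
All tasks are finished once the last one completes. Finish times: Milling at 10, Lautering at 13, The boil at 16, Chilling at 20, Pitching at 21, Conditioning at 18. The latest is hour 21.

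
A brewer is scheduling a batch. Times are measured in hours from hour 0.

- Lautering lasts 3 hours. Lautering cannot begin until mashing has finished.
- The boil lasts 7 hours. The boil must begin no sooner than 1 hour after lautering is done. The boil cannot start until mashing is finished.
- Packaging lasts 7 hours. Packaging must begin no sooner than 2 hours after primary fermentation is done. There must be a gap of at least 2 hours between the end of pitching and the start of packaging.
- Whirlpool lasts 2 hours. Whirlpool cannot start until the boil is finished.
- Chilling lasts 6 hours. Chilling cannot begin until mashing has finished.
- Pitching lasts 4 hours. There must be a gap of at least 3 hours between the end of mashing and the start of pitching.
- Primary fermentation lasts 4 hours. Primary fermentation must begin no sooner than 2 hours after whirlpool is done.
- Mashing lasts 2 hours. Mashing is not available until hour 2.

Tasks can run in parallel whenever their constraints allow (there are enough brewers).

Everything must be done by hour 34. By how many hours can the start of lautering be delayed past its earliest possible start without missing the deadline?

2

After its own release at hour 2, mashing can start at hour 2 and finishes at hour 4.
Lautering cannot begin until mashing (finishes hour 4). It runs from hour 4 to 4 + 3 = hour 7.

Working backward from the deadline:
Nothing follows packaging; the deadline of hour 34 is its only limit. It must start by 34 − 7 = hour 27.
Primary fermentation must finish before packaging (must start by hour 27, minus 2-hour gap → hour 25). With a 4-hour duration, primary fermentation must start by 25 − 4 = hour 21.
Since primary fermentation (must start by hour 21, minus 2-hour gap → hour 19) depends on it, whirlpool must finish by hour 19. Backing off its 2-hour duration gives a latest start of hour 17.
Since whirlpool (must start by hour 17) depends on it, the boil must finish by hour 17. Backing off its 7-hour duration gives a latest start of hour 10.
Since the boil (must start by hour 10, minus 1-hour gap → hour 9) depends on it, lautering must finish by hour 9. Backing off its 3-hour duration gives a latest start of hour 6.
So lautering can start as early as hour 4 and as late as hour 6, giving 6 − 4 = 2 hours of slack.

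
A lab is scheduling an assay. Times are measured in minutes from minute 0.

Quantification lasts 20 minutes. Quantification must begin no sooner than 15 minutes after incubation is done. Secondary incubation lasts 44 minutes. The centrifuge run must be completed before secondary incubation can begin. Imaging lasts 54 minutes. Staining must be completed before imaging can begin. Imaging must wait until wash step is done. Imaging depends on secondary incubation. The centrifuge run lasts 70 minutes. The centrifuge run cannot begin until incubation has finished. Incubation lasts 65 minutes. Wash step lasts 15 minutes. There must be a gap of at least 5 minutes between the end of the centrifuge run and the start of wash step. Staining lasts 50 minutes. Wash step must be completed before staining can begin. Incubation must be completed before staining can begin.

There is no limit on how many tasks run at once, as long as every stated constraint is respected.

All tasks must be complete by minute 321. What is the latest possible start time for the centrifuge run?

Imaging must finish by minute 321; it takes 54 minutes, so it must start by 321 − 54 = minute 267.
Since imaging (must start by minute 267) depends on it, staining must finish by minute 267. Backing off its 50-minute duration gives a latest start of minute 217.
Wash step has several dependents: staining (must start by minute 217); imaging (must start by minute 267). The earliest of those limits is minute 217, so wash step must start by 217 − 15 = minute 202.
Since imaging (must start by minute 267) depends on it, secondary incubation must finish by minute 267. Backing off its 44-minute duration gives a latest start of minute 223.
The centrifuge run feeds wash step (must start by minute 202, minus 5-minute gap → minute 197); secondary incubation (must start by minute 223). Taking the minimum, the centrifuge run must finish by minute 197 and start by 197 − 70 = minute 127.

127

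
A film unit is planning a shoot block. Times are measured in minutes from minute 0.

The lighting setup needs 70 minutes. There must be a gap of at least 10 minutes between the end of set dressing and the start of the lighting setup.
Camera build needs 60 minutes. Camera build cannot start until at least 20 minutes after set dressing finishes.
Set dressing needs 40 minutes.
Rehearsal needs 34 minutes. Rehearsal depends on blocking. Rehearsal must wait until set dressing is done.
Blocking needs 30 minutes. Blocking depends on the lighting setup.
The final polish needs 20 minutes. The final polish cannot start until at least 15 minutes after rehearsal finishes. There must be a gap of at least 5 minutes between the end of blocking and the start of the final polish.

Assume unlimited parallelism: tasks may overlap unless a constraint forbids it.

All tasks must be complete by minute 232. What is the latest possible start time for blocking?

Nothing follows the final polish; the deadline of minute 232 is its only limit. It must start by 232 − 20 = minute 212.
Rehearsal must finish before the final polish (must start by minute 212, minus 15-minute gap → minute 197). With a 34-minute duration, rehearsal must start by 197 − 34 = minute 163.
Blocking has several dependents: rehearsal (must start by minute 163); the final polish (must start by minute 212, minus 5-minute gap → minute 207). The earliest of those limits is minute 163, so blocking must start by 163 − 30 = minute 133.

133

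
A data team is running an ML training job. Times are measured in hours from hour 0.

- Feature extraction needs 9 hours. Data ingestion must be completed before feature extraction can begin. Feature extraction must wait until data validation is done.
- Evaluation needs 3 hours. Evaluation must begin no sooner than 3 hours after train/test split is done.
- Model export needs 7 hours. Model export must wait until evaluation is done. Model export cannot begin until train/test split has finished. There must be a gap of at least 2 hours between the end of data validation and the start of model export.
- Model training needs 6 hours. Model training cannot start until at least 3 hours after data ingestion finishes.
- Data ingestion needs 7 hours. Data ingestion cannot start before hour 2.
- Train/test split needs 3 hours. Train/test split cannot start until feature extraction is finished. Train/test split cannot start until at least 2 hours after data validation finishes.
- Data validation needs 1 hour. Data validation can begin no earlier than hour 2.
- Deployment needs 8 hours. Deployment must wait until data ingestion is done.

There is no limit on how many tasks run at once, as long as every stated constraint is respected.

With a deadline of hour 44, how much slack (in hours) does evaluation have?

10

Data validation cannot begin until its own release at hour 2. It runs from hour 2 to 2 + 1 = hour 3.
Data ingestion cannot begin until its own release at hour 2. It runs from hour 2 to 2 + 7 = hour 9.
Feature extraction has to wait for data ingestion (finishes hour 9); data validation (finishes hour 3). The latest of these is hour 9, so feature extraction runs hour 9 to 9 + 9 = hour 18.
Train/test split cannot start until feature extraction (finishes hour 18); data validation (finishes hour 3, plus 2-hour gap → hour 5). The controlling bound is hour 18, so train/test split finishes at 18 + 3 = hour 21.
After train/test split (finishes hour 21, plus 3-hour gap → hour 24), evaluation can start at hour 24 and finishes at hour 27.

Working backward from the deadline:
Model export has no dependents, so it just needs to finish by hour 44. Starting by 44 − 7 = hour 37 achieves that.
Evaluation has to be done before model export (must start by hour 37). That means finishing by hour 37, i.e. starting by 37 − 3 = hour 34.
So evaluation can start as early as hour 24 and as late as hour 34, giving 34 − 24 = 10 hours of slack.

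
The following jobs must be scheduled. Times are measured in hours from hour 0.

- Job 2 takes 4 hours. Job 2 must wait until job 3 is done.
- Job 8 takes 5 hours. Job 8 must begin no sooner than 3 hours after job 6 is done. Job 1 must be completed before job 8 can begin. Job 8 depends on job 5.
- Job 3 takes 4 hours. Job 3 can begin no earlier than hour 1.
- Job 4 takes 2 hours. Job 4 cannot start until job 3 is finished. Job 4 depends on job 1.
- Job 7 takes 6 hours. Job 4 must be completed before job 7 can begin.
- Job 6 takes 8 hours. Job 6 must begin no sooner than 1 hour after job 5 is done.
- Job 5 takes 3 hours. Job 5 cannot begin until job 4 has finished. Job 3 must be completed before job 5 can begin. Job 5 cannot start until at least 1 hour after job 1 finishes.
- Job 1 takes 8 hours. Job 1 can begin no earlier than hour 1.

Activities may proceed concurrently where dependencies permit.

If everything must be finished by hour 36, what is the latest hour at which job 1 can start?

Nothing follows job 8; the deadline of hour 36 is its only limit. It must start by 36 − 5 = hour 31.
Since job 8 (must start by hour 31, minus 3-hour gap → hour 28) depends on it, job 6 must finish by hour 28. Backing off its 8-hour duration gives a latest start of hour 20.
Job 5 feeds job 6 (must start by hour 20, minus 1-hour gap → hour 19); job 8 (must start by hour 31). Taking the minimum, job 5 must finish by hour 19 and start by 19 − 3 = hour 16.
Job 7 has no dependents, so it just needs to finish by hour 36. Starting by 36 − 6 = hour 30 achieves that.
For job 4: job 5 (must start by hour 16); job 7 (must start by hour 30). The most restrictive is hour 16; with a 2-hour duration, job 4 must start by hour 14.
Job 1 feeds job 4 (must start by hour 14); job 5 (must start by hour 16, minus 1-hour gap → hour 15); job 8 (must start by hour 31). Taking the minimum, job 1 must finish by hour 14 and start by 14 − 8 = hour 6.

6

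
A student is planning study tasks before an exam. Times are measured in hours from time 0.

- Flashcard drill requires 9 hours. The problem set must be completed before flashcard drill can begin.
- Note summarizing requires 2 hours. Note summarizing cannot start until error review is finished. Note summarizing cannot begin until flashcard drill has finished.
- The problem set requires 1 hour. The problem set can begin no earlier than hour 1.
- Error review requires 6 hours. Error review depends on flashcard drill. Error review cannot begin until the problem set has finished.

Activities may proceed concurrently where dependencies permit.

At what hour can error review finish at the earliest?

The problem set waits on its own release at hour 1, so it starts at hour 1 and finishes at 1 + 1 = hour 2.
Flashcard drill cannot begin until the problem set (finishes hour 2). It runs from hour 2 to 2 + 9 = hour 11.
Error review needs all of flashcard drill (finishes hour 11); the problem set (finishes hour 2). That puts its earliest start at hour 11; it finishes at 11 + 6 = hour 17.

17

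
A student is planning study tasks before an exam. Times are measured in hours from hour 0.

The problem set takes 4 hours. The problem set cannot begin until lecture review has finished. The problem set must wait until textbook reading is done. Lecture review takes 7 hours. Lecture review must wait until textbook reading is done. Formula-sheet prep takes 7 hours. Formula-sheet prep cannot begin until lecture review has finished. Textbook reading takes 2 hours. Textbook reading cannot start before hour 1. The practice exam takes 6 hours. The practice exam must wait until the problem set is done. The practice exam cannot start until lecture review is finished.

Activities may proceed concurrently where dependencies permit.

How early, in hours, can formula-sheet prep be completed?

After its own release at hour 1, textbook reading can start at hour 1 and finishes at hour 3.
Lecture review waits on textbook reading (finishes hour 3), so it starts at hour 3 and finishes at 3 + 7 = hour 10.
Formula-sheet prep waits on lecture review (finishes hour 10), so it starts at hour 10 and finishes at 10 + 7 = hour 17.

17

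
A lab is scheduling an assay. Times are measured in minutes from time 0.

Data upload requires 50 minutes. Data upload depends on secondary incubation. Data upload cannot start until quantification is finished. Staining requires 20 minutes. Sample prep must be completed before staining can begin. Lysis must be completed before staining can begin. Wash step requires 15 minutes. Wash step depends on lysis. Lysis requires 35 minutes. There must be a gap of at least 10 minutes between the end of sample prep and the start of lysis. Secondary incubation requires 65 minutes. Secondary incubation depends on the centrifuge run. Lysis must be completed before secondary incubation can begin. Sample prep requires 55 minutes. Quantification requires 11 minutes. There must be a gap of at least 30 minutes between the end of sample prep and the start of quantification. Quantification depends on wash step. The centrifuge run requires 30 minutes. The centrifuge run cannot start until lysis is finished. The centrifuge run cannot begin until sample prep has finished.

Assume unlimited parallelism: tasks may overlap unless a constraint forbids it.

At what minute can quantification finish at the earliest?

Sample prep can start immediately at minute 0; it finishes at minute 55.
Lysis cannot begin until sample prep (finishes minute 55, plus 10-minute gap → minute 65). It runs from minute 65 to 65 + 35 = minute 100.
Wash step waits on lysis (finishes minute 100), so it starts at minute 100 and finishes at 100 + 15 = minute 115.
Quantification needs all of sample prep (finishes minute 55, plus 30-minute gap → minute 85); wash step (finishes minute 115). That puts its earliest start at minute 115; it finishes at 115 + 11 = minute 126.

126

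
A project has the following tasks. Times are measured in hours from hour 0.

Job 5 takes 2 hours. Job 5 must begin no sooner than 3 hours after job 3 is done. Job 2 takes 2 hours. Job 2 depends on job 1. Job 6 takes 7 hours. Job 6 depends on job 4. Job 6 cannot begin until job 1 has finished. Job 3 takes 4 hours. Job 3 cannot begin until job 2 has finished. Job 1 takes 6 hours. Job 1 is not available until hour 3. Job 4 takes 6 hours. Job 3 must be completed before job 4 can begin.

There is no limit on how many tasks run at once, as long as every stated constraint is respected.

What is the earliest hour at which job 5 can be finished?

20

Job 1 cannot begin until its own release at hour 3. It runs from hour 3 to 3 + 6 = hour 9.
Job 2 cannot begin until job 1 (finishes hour 9). It runs from hour 9 to 9 + 2 = hour 11.
Job 3 waits on job 2 (finishes hour 11), so it starts at hour 11 and finishes at 11 + 4 = hour 15.
Job 5 waits on job 3 (finishes hour 15, plus 3-hour gap → hour 18), so it starts at hour 18 and finishes at 18 + 2 = hour 20.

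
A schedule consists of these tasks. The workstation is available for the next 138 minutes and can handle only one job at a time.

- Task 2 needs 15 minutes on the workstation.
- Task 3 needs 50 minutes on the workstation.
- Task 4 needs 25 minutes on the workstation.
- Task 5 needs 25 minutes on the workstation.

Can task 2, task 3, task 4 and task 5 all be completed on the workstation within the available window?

Yes

Running back to back, the jobs need 15 + 50 + 25 + 25 = 115 minutes on the workstation.
Since 115 ≤ 138, they fit within the window.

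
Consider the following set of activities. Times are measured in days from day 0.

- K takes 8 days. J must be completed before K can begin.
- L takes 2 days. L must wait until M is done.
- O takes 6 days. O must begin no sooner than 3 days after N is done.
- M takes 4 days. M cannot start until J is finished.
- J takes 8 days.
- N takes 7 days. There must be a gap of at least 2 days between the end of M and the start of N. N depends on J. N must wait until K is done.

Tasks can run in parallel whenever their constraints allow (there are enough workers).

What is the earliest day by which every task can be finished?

32

J has no prerequisites, so it starts at day 0 and finishes at day 8.
M waits on J (finishes day 8), so it starts at day 8 and finishes at 8 + 4 = day 12.
L waits on M (finishes day 12), so it starts at day 12 and finishes at 12 + 2 = day 14.
K waits on J (finishes day 8), so it starts at day 8 and finishes at 8 + 8 = day 16.
N has to wait for M (finishes day 12, plus 2-day gap → day 14); J (finishes day 8); K (finishes day 16). The latest of these is day 16, so N runs day 16 to 16 + 7 = day 23.
O cannot begin until N (finishes day 23, plus 3-day gap → day 26). It runs from day 26 to 26 + 6 = day 32.
All tasks are finished once the last one completes. Finish times: J at 8, K at 16, L at 14, M at 12, N at 23, O at 32. The latest is day 32.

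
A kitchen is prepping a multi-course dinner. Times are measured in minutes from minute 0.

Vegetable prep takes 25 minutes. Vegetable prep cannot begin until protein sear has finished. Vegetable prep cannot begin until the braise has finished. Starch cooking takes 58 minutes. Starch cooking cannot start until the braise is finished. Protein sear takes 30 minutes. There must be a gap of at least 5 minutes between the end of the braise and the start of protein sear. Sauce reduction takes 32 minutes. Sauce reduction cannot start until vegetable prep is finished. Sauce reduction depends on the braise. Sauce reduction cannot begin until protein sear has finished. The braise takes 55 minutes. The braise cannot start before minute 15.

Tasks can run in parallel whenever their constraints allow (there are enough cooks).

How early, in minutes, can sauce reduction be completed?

162

The braise cannot begin until its own release at minute 15. It runs from minute 15 to 15 + 55 = minute 70.
Protein sear cannot begin until the braise (finishes minute 70, plus 5-minute gap → minute 75). It runs from minute 75 to 75 + 30 = minute 105.
For vegetable prep: protein sear (finishes minute 105); the braise (finishes minute 70). Taking the maximum gives a start of minute 105, and it finishes at 105 + 25 = minute 130.
For sauce reduction: vegetable prep (finishes minute 130); the braise (finishes minute 70); protein sear (finishes minute 105). Taking the maximum gives a start of minute 130, and it finishes at 130 + 32 = minute 162.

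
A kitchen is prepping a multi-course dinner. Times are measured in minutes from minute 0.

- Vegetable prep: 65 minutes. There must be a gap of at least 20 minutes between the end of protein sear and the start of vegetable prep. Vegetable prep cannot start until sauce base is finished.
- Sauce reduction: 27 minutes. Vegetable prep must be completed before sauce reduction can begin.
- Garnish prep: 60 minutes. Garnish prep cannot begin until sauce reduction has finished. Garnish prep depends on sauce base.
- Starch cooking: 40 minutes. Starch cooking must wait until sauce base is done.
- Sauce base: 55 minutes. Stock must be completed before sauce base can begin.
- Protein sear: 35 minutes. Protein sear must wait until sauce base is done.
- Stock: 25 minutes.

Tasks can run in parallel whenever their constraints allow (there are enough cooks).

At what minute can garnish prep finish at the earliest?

287

Stock has no prerequisites, so it starts at minute 0 and finishes at minute 25.
After stock (finishes minute 25), sauce base can start at minute 25 and finishes at minute 80.
After sauce base (finishes minute 80), protein sear can start at minute 80 and finishes at minute 115.
Vegetable prep cannot start until protein sear (finishes minute 115, plus 20-minute gap → minute 135); sauce base (finishes minute 80). The controlling bound is minute 135, so vegetable prep finishes at 135 + 65 = minute 200.
Sauce reduction waits on vegetable prep (finishes minute 200), so it starts at minute 200 and finishes at 200 + 27 = minute 227.
For garnish prep: sauce reduction (finishes minute 227); sauce base (finishes minute 80). Taking the maximum gives a start of minute 227, and it finishes at 227 + 60 = minute 287.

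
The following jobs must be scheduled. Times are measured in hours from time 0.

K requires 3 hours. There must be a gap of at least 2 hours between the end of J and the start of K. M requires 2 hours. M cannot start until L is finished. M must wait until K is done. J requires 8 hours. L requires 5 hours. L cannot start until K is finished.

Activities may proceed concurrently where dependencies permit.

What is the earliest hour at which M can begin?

18

Nothing blocks J, so it runs from hour 0 to hour 8.
K waits on J (finishes hour 8, plus 2-hour gap → hour 10), so it starts at hour 10 and finishes at 10 + 3 = hour 13.
L cannot begin until K (finishes hour 13). It runs from hour 13 to 13 + 5 = hour 18.
M waits on L (finishes hour 18); K (finishes hour 13). The latest of these is hour 18, which is the earliest M can start.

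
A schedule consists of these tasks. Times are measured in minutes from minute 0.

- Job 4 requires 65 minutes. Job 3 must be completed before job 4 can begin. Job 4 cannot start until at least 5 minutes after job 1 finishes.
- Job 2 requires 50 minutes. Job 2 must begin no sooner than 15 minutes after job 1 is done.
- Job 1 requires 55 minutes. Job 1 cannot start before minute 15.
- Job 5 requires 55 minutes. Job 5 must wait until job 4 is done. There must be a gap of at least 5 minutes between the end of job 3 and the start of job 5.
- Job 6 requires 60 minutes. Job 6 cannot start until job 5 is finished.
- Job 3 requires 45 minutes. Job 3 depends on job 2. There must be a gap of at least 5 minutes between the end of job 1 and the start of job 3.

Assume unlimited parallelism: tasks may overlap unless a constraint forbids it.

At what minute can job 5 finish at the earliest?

300

After its own release at minute 15, job 1 can start at minute 15 and finishes at minute 70.
After job 1 (finishes minute 70, plus 15-minute gap → minute 85), job 2 can start at minute 85 and finishes at minute 135.
Job 3 needs all of job 2 (finishes minute 135); job 1 (finishes minute 70, plus 5-minute gap → minute 75). That puts its earliest start at minute 135; it finishes at 135 + 45 = minute 180.
Job 4 has to wait for job 3 (finishes minute 180); job 1 (finishes minute 70, plus 5-minute gap → minute 75). The latest of these is minute 180, so job 4 runs minute 180 to 180 + 65 = minute 245.
Job 5 needs all of job 4 (finishes minute 245); job 3 (finishes minute 180, plus 5-minute gap → minute 185). That puts its earliest start at minute 245; it finishes at 245 + 55 = minute 300.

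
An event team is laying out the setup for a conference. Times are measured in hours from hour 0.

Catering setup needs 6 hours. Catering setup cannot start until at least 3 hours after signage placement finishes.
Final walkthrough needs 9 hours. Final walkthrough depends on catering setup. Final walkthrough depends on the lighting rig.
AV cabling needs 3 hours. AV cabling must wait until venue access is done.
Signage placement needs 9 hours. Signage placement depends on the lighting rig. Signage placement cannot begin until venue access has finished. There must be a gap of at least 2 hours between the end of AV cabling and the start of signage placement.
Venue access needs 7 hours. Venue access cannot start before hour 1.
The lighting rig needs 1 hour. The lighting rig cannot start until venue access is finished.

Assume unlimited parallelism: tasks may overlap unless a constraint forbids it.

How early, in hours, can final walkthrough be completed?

40

After its own release at hour 1, venue access can start at hour 1 and finishes at hour 8.
AV cabling waits on venue access (finishes hour 8), so it starts at hour 8 and finishes at 8 + 3 = hour 11.
The lighting rig waits on venue access (finishes hour 8), so it starts at hour 8 and finishes at 8 + 1 = hour 9.
Signage placement has to wait for the lighting rig (finishes hour 9); venue access (finishes hour 8); AV cabling (finishes hour 11, plus 2-hour gap → hour 13). The latest of these is hour 13, so signage placement runs hour 13 to 13 + 9 = hour 22.
After signage placement (finishes hour 22, plus 3-hour gap → hour 25), catering setup can start at hour 25 and finishes at hour 31.
Final walkthrough cannot start until catering setup (finishes hour 31); the lighting rig (finishes hour 9). The controlling bound is hour 31, so final walkthrough finishes at 31 + 9 = hour 40.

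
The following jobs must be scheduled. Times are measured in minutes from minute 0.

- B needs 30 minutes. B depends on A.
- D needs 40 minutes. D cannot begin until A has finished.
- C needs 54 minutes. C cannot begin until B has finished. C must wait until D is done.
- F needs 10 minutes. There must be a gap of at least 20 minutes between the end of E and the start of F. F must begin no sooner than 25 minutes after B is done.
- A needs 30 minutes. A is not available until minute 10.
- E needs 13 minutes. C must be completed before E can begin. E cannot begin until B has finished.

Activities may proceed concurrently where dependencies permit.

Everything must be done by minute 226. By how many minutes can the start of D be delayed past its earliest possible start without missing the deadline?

49

A cannot begin until its own release at minute 10. It runs from minute 10 to 10 + 30 = minute 40.
D cannot begin until A (finishes minute 40). It runs from minute 40 to 40 + 40 = minute 80.

Working backward from the deadline:
F must finish by minute 226; it takes 10 minutes, so it must start by 226 − 10 = minute 216.
E must finish before F (must start by minute 216, minus 20-minute gap → minute 196). With a 13-minute duration, E must start by 196 − 13 = minute 183.
C has to be done before E (must start by minute 183). That means finishing by minute 183, i.e. starting by 183 − 54 = minute 129.
D must finish before C (must start by minute 129). With a 40-minute duration, D must start by 129 − 40 = minute 89.
So D can start as early as minute 40 and as late as minute 89, giving 89 − 40 = 49 minutes of slack.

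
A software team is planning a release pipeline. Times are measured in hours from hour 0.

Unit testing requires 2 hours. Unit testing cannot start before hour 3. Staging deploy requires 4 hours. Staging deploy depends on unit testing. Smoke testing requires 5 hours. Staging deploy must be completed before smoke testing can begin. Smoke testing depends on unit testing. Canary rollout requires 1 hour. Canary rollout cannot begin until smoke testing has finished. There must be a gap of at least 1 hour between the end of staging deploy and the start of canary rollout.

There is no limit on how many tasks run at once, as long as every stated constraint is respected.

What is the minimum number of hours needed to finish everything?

After its own release at hour 3, unit testing can start at hour 3 and finishes at hour 5.
Staging deploy waits on unit testing (finishes hour 5), so it starts at hour 5 and finishes at 5 + 4 = hour 9.
Smoke testing has to wait for staging deploy (finishes hour 9); unit testing (finishes hour 5). The latest of these is hour 9, so smoke testing runs hour 9 to 9 + 5 = hour 14.
For canary rollout: smoke testing (finishes hour 14); staging deploy (finishes hour 9, plus 1-hour gap → hour 10). Taking the maximum gives a start of hour 14, and it finishes at 14 + 1 = hour 15.
All tasks are finished once the last one completes. Finish times: Unit testing at 5, Staging deploy at 9, Smoke testing at 14, Canary rollout at 15. The latest is hour 15.

15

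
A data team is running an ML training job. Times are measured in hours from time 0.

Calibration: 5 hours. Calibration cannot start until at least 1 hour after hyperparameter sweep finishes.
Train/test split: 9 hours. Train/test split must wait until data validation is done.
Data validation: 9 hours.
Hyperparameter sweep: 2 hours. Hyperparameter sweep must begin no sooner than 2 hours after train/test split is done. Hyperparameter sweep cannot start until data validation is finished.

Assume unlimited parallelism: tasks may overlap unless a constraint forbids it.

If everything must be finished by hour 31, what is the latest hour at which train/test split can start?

12

Nothing follows calibration; the deadline of hour 31 is its only limit. It must start by 31 − 5 = hour 26.
Since calibration (must start by hour 26, minus 1-hour gap → hour 25) depends on it, hyperparameter sweep must finish by hour 25. Backing off its 2-hour duration gives a latest start of hour 23.
Train/test split has to be done before hyperparameter sweep (must start by hour 23, minus 2-hour gap → hour 21). That means finishing by hour 21, i.e. starting by 21 − 9 = hour 12.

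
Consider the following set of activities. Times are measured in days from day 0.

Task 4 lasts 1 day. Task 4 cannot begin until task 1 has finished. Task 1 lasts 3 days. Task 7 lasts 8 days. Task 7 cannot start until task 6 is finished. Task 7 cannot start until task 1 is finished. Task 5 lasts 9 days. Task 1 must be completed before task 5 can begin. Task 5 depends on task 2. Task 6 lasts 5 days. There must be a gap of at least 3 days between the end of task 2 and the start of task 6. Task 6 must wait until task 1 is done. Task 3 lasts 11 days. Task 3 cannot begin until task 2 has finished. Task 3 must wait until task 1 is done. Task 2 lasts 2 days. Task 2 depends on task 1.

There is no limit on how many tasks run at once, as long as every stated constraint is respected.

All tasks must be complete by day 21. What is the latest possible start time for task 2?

To finish by day 21, task 3 (duration 11) must start no later than day 10.
Task 5 must finish by day 21; it takes 9 days, so it must start by 21 − 9 = day 12.
Task 7 has no dependents, so it just needs to finish by day 21. Starting by 21 − 8 = day 13 achieves that.
Since task 7 (must start by day 13) depends on it, task 6 must finish by day 13. Backing off its 5-day duration gives a latest start of day 8.
Task 2 feeds task 3 (must start by day 10); task 5 (must start by day 12); task 6 (must start by day 8, minus 3-day gap → day 5). Taking the minimum, task 2 must finish by day 5 and start by 5 − 2 = day 3.

3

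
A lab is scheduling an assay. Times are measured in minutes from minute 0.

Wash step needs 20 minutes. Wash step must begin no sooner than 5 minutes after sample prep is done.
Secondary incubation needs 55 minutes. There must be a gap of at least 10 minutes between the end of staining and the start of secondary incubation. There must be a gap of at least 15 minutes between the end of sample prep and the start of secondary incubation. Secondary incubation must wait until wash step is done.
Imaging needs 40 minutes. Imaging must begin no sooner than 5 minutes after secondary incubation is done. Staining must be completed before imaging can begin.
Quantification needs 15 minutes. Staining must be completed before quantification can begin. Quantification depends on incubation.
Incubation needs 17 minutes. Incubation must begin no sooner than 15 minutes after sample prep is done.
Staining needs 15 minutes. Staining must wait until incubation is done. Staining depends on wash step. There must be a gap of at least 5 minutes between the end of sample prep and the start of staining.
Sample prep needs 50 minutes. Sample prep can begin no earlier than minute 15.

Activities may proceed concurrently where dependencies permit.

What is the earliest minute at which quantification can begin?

112

After its own release at minute 15, sample prep can start at minute 15 and finishes at minute 65.
Wash step waits on sample prep (finishes minute 65, plus 5-minute gap → minute 70), so it starts at minute 70 and finishes at 70 + 20 = minute 90.
After sample prep (finishes minute 65, plus 15-minute gap → minute 80), incubation can start at minute 80 and finishes at minute 97.
Staining cannot start until incubation (finishes minute 97); wash step (finishes minute 90); sample prep (finishes minute 65, plus 5-minute gap → minute 70). The controlling bound is minute 97, so staining finishes at 97 + 15 = minute 112.
Quantification waits on staining (finishes minute 112); incubation (finishes minute 97). The latest of these is minute 112, which is the earliest quantification can start.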